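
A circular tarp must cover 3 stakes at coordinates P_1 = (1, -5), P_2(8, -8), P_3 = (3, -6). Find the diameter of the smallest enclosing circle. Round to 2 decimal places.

Side lengths²: P_1P_2² = 58, P_1P_3² = 5, P_2P_3² = 29.
Since P_1P_2² = 58 ≥ 29 + 5 = 34, the angle opposite P_1P_2 is not acute, so the smallest enclosing circle has P_1P_2 as diameter.
Centre = midpoint of P_1P_2 = (4.5, -6.5), r² = 58/4 = 14.5.
Diameter = 2r = 2√(14.5) ≈ 7.62.

7.62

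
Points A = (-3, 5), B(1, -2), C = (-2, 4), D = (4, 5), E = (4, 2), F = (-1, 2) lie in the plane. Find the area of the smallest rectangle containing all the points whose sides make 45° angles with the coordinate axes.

In coordinates u = x + y, v = x − y the rectangle is axis-aligned; the map (x,y)→(u,v) scales areas by 2.
u-values: 2, -1, 2, 9, 6, 1; range = 9 − (-1) = 10.
v-values: -8, 3, -6, -1, 2, -3; range = 3 − (-8) = 11.
Area = (10 × 11) / 2 = 55.

55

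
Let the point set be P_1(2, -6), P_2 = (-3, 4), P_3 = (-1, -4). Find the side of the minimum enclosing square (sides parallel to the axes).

10

The bounding box has width 5 and height 10.
An axis-aligned square enclosing the set must have side ≥ max(width, height).
So the minimum side is max(5, 10) = 10.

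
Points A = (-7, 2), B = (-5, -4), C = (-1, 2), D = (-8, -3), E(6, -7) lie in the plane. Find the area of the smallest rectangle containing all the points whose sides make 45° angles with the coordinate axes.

132

In coordinates u = x + y, v = x − y the rectangle is axis-aligned; the map (x,y)→(u,v) scales areas by 2.
u-values: -5, -9, 1, -11, -1; range = 1 − (-11) = 12.
v-values: -9, -1, -3, -5, 13; range = 13 − (-9) = 22.
Area = (12 × 22) / 2 = 132.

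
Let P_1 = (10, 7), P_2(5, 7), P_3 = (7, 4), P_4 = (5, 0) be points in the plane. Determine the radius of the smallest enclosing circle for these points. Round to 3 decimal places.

4.301

The farthest pair is P_1–P_4 with squared distance 74. The circle on this segment as diameter has centre (7.5, 3.5) and r² = 74/4 = 18.5.
Check P_2: distance² to centre = 18.5 ≤ 18.5, so it lies inside.
All remaining points lie in this disk, and no smaller disk contains both endpoints, so this is the minimum enclosing circle.
r = √(18.5) ≈ 4.301.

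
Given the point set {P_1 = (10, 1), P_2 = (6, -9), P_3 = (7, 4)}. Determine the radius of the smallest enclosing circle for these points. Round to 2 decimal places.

6.52

Side lengths²: P_1P_2² = 116, P_1P_3² = 18, P_2P_3² = 170.
Since P_2P_3² = 170 ≥ 116 + 18 = 134, the angle opposite P_2P_3 is not acute, so the smallest enclosing circle has P_2P_3 as diameter.
Centre = midpoint of P_2P_3 = (6.5, -2.5), r² = 170/4 = 42.5.
r = √(42.5) ≈ 6.52.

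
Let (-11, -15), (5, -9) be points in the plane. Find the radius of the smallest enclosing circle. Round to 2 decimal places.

The smallest circle enclosing two points has them as diameter endpoints.
Centre = midpoint = (-3, -12); r² = |(-11, -15)−(5, -9)|²/4 = 292/4 = 73.
r = √73 ≈ 8.54.

8.54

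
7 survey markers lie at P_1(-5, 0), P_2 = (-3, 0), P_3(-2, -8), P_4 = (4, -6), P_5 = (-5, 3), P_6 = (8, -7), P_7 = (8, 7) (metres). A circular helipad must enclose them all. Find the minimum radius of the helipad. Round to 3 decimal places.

9.014

By Welzl's lemma the MEC is supported by two points (diametrically opposite) or three points (on a circumcircle).
The farthest pair is P_3–P_7 with squared distance 325. The circle on this segment as diameter has centre (3, -0.5) and r² = 325/4 = 81.25.
Check P_1: distance² to centre = 64.25 ≤ 81.25, so it lies inside.
All remaining points lie in this disk, and no smaller disk contains both endpoints, so this is the minimum enclosing circle.
r = √(81.25) ≈ 9.014.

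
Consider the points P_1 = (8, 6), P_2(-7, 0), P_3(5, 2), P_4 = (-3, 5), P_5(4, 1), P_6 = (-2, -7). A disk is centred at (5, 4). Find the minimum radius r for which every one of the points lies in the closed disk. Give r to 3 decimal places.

The required radius is the distance from (5, 4) to the farthest point.
Squared distances: 13, 160, 4, 65, 10, 170.
Maximum is 170, attained at P_6.
r = √170 ≈ 13.038.

13.038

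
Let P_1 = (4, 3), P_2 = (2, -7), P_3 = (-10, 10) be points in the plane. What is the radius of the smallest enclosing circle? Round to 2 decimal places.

10.40

Side lengths²: P_1P_2² = 104, P_1P_3² = 245, P_2P_3² = 433.
Since P_2P_3² = 433 ≥ 245 + 104 = 349, the angle opposite P_2P_3 is not acute, so the smallest enclosing circle has P_2P_3 as diameter.
Centre = midpoint of P_2P_3 = (-4, 1.5), r² = 433/4 = 108.25.
r = √(108.25) ≈ 10.40.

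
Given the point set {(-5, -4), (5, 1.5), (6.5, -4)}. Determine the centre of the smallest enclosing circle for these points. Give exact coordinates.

(0.75, -115/44)

Call the three points A, B, C in the order given.
Side lengths²: AB² = 130.25, AC² = 132.25, BC² = 32.5.
Since AC² = 132.25 < 130.25 + 32.5 = 162.75, the triangle is acute, so the smallest enclosing circle is the circumcircle.
Circumcentre = (0.75, -115/44), r² = 33865/968.
Centre = (0.75, -115/44).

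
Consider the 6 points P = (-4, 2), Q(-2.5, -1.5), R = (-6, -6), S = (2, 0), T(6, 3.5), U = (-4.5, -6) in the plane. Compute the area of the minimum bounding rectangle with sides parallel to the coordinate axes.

x ranges over [-6, 6], width 12.
y ranges over [-6, 3.5], height 9.5.
Area = 12 × 9.5 = 114.

114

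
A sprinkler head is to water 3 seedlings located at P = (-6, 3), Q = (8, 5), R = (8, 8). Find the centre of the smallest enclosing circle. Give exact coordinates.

(1, 5.5)

Side lengths²: PQ² = 200, PR² = 221, QR² = 9.
Since PR² = 221 ≥ 200 + 9 = 209, the angle opposite PR is not acute, so the smallest enclosing circle has PR as diameter.
Centre = midpoint of PR = (1, 5.5), r² = 221/4 = 55.25.
Centre = (1, 5.5).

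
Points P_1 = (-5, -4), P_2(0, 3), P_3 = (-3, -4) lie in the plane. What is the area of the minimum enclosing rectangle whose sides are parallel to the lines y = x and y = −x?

24

In coordinates u = x + y, v = x − y the rectangle is axis-aligned; the map (x,y)→(u,v) scales areas by 2.
u-values: -9, 3, -7; range = 3 − (-9) = 12.
v-values: -1, -3, 1; range = 1 − (-3) = 4.
Area = (12 × 4) / 2 = 24.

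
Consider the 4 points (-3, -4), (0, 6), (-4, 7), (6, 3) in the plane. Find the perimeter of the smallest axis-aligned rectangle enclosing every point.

Width = max x − min x = 6 − (-4) = 10.
Height = max y − min y = 7 − (-4) = 11.
Perimeter = 2(10 + 11) = 42.

42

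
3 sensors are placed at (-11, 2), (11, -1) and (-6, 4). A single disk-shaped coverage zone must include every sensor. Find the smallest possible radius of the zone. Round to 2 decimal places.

11.10

Call the three points A, B, C in the order given.
Side lengths²: AB² = 493, AC² = 29, BC² = 314.
Since AB² = 493 ≥ 314 + 29 = 343, the angle opposite AB is not acute, so the smallest enclosing circle has AB as diameter.
Centre = midpoint of AB = (0, 0.5), r² = 493/4 = 123.25.
r = √(123.25) ≈ 11.10.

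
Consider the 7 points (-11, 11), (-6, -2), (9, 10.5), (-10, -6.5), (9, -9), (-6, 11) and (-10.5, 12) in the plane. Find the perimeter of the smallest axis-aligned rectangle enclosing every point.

82

Width = max x − min x = 9 − (-11) = 20.
Height = max y − min y = 12 − (-9) = 21.
Perimeter = 2(20 + 21) = 82.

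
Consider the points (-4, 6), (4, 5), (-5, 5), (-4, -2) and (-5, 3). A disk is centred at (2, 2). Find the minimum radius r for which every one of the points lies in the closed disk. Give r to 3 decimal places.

7.616

The required radius is the distance from (2, 2) to the farthest point.
Squared distances: 52, 13, 58, 52, 50.
Maximum is 58, attained at (-5, 5).
r = √58 ≈ 7.616.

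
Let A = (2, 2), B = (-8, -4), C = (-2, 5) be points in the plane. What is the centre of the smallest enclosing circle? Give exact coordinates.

Side lengths²: AB² = 136, AC² = 25, BC² = 117.
Since AB² = 136 < 117 + 25 = 142, the triangle is acute, so the smallest enclosing circle is the circumcircle.
Circumcentre = (-19/6, -13/18), r² = 5525/162.
Centre = (-19/6, -13/18).

(-19/6, -13/18)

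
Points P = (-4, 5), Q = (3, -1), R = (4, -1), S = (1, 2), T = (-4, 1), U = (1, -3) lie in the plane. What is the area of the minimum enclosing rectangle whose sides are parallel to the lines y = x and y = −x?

42

In coordinates u = x + y, v = x − y the rectangle is axis-aligned; the map (x,y)→(u,v) scales areas by 2.
u-values: 1, 2, 3, 3, -3, -2; range = 3 − (-3) = 6.
v-values: -9, 4, 5, -1, -5, 4; range = 5 − (-9) = 14.
Area = (6 × 14) / 2 = 42.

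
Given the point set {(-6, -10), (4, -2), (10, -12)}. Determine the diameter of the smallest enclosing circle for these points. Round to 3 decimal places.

Call the three points A, B, C in the order given.
Side lengths²: AB² = 164, AC² = 260, BC² = 136.
Since AC² = 260 < 164 + 136 = 300, the triangle is acute, so the smallest enclosing circle is the circumcircle.
Circumcentre = (79/37, -367/37), r² = 90610/1369.
Diameter = 2r = 2√(90610/1369) ≈ 16.271.

16.271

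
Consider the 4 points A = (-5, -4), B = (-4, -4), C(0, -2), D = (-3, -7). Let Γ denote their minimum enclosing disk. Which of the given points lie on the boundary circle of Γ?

A, C, D

By Welzl's lemma the MEC is supported by two points (diametrically opposite) or three points (on a circumcircle).
The minimum enclosing circle is determined by three boundary points: A, C, D.
Their circumcentre is (-77/38, -159/38) with r² = 6409/722.
The farthest remaining point B is at distance² 2837/722 ≤ 6409/722.
The points at distance exactly r from the centre are A, C, D — 3 points.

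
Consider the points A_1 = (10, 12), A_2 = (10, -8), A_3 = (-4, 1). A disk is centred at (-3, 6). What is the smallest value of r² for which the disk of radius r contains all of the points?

The required radius is the distance from (-3, 6) to the farthest point.
Squared distances: 205, 365, 26.
Maximum is 365, attained at A_2.

365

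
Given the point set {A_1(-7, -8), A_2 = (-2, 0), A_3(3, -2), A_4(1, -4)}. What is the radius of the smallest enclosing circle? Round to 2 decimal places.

The farthest pair is A_1–A_3 with squared distance 136. The circle on this segment as diameter has centre (-2, -5) and r² = 136/4 = 34.
Check A_2: distance² to centre = 25 ≤ 34, so it lies inside.
All remaining points lie in this disk, and no smaller disk contains both endpoints, so this is the minimum enclosing circle.
r = √34 ≈ 5.83.

5.83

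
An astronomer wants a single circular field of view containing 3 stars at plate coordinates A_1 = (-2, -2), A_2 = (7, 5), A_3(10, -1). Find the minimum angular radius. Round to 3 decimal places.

6.140

Side lengths²: A_1A_2² = 130, A_1A_3² = 145, A_2A_3² = 45.
Since A_1A_3² = 145 < 130 + 45 = 175, the triangle is acute, so the smallest enclosing circle is the circumcircle.
Circumcentre = (3.9, -0.3), r² = 37.7.
r = √(37.7) ≈ 6.140.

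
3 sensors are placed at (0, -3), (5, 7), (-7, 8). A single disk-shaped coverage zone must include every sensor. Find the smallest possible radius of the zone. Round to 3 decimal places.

7.021

Call the three points A, B, C in the order given.
Side lengths²: AB² = 125, AC² = 170, BC² = 145.
Since AC² = 170 < 145 + 125 = 270, the triangle is acute, so the smallest enclosing circle is the circumcircle.
Circumcentre = (-1.3, 3.9), r² = 49.3.
r = √(49.3) ≈ 7.021.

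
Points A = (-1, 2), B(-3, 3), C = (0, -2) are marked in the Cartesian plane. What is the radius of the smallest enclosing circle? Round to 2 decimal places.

2.92

Side lengths²: AB² = 5, AC² = 17, BC² = 34.
Since BC² = 34 ≥ 17 + 5 = 22, the angle opposite BC is not acute, so the smallest enclosing circle has BC as diameter.
Centre = midpoint of BC = (-1.5, 0.5), r² = 34/4 = 8.5.
r = √(8.5) ≈ 2.92.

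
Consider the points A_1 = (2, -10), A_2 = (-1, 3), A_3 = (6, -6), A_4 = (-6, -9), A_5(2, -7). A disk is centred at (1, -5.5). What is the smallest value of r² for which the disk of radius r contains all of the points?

76.25

The required radius is the distance from (1, -5.5) to the farthest point.
Squared distances: 21.25, 76.25, 25.25, 61.25, 3.25.
Maximum is 76.25, attained at A_2.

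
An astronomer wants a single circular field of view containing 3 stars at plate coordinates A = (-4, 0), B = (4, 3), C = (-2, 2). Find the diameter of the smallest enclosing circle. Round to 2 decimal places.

8.54

Side lengths²: AB² = 73, AC² = 8, BC² = 37.
Since AB² = 73 ≥ 37 + 8 = 45, the angle opposite AB is not acute, so the smallest enclosing circle has AB as diameter.
Centre = midpoint of AB = (0, 1.5), r² = 73/4 = 18.25.
Diameter = 2r = 2√(18.25) ≈ 8.54.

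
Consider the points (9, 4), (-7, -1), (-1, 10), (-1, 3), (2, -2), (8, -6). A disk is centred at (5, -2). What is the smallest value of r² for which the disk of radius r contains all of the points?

180

The required radius is the distance from (5, -2) to the farthest point.
Squared distances: 52, 145, 180, 61, 9, 25.
Maximum is 180, attained at (-1, 10).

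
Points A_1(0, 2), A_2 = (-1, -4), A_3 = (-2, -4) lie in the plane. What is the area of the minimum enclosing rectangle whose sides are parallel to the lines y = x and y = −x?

20

In coordinates u = x + y, v = x − y the rectangle is axis-aligned; the map (x,y)→(u,v) scales areas by 2.
u-values: 2, -5, -6; range = 2 − (-6) = 8.
v-values: -2, 3, 2; range = 3 − (-2) = 5.
Area = (8 × 5) / 2 = 20.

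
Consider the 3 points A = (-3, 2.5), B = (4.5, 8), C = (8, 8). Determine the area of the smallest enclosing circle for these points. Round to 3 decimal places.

Side lengths²: AB² = 86.5, AC² = 151.25, BC² = 12.25.
Since AC² = 151.25 ≥ 86.5 + 12.25 = 98.75, the angle opposite AC is not acute, so the smallest enclosing circle has AC as diameter.
Centre = midpoint of AC = (2.5, 5.25), r² = 151.25/4 = 37.8125.
Area = π·r² = π·37.8125 ≈ 118.791.

118.791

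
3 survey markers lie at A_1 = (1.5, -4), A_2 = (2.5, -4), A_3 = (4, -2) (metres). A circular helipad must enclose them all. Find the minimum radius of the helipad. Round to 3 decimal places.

Side lengths²: A_1A_2² = 1, A_1A_3² = 10.25, A_2A_3² = 6.25.
Since A_1A_3² = 10.25 ≥ 6.25 + 1 = 7.25, the angle opposite A_1A_3 is not acute, so the smallest enclosing circle has A_1A_3 as diameter.
Centre = midpoint of A_1A_3 = (2.75, -3), r² = 10.25/4 = 2.5625.
r = √(2.5625) ≈ 1.601.

1.601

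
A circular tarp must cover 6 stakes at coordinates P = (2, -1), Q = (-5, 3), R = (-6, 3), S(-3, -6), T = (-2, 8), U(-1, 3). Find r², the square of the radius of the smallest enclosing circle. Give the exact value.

49.25

The minimum enclosing circle of a finite set is fixed by two of the points (as a diameter) or three (as a circumcircle).
The farthest pair is S–T with squared distance 197. The circle on this segment as diameter has centre (-2.5, 1) and r² = 197/4 = 49.25.
Check P: distance² to centre = 24.25 ≤ 49.25, so it lies inside.
All remaining points lie in this disk, and no smaller disk contains both endpoints, so this is the minimum enclosing circle.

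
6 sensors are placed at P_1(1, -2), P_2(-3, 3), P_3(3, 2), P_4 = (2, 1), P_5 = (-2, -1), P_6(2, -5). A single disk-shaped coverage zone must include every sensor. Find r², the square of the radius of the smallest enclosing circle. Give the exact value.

The minimum enclosing circle of a finite set is fixed by two of the points (as a diameter) or three (as a circumcircle).
The farthest pair is P_2–P_6 with squared distance 89. The circle on this segment as diameter has centre (-0.5, -1) and r² = 89/4 = 22.25.
Check P_1: distance² to centre = 3.25 ≤ 22.25, so it lies inside.
All remaining points lie in this disk, and no smaller disk contains both endpoints, so this is the minimum enclosing circle.

22.25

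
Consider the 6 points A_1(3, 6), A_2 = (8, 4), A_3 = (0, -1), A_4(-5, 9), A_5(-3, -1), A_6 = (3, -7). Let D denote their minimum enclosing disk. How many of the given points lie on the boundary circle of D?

3

The minimum enclosing circle is determined by three boundary points: A_2, A_4, A_6.
Their circumcentre is (-11/21, 26/21) with r² = 35405/441.
The farthest remaining point A_1 is at distance² 15476/441 ≤ 35405/441.
The points at distance exactly r from the centre are A_2, A_4, A_6 — 3 points.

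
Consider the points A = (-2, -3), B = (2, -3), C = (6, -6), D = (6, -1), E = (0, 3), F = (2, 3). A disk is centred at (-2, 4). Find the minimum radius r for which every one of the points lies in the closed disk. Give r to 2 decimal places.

The required radius is the distance from (-2, 4) to the farthest point.
Squared distances: 49, 65, 164, 89, 5, 17.
Maximum is 164, attained at C.
r = √164 ≈ 12.81.

12.81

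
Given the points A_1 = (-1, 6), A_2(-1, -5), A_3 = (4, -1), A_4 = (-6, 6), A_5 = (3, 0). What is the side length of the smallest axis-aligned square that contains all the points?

11

The bounding box has width 10 and height 11.
An axis-aligned square enclosing the set must have side ≥ max(width, height).
So the minimum side is max(10, 11) = 11.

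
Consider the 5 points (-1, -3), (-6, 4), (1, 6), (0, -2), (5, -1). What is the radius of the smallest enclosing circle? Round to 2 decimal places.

6.04

A smallest enclosing disk is always determined by at most three of the input points on its boundary.
The farthest pair is (-6, 4)–(5, -1) with squared distance 146. The circle on this segment as diameter has centre (-0.5, 1.5) and r² = 146/4 = 36.5.
Check (-1, -3): distance² to centre = 20.5 ≤ 36.5, so it lies inside.
All remaining points lie in this disk, and no smaller disk contains both endpoints, so this is the minimum enclosing circle.
r = √(36.5) ≈ 6.04.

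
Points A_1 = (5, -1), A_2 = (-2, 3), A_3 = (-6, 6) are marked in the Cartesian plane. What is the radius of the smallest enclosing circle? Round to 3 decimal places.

6.519

Side lengths²: A_1A_2² = 65, A_1A_3² = 170, A_2A_3² = 25.
Since A_1A_3² = 170 ≥ 65 + 25 = 90, the angle opposite A_1A_3 is not acute, so the smallest enclosing circle has A_1A_3 as diameter.
Centre = midpoint of A_1A_3 = (-0.5, 2.5), r² = 170/4 = 42.5.
r = √(42.5) ≈ 6.519.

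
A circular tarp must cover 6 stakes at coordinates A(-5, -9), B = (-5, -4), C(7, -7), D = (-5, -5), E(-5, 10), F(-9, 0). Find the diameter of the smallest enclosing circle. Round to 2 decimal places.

The minimum enclosing circle is determined by three boundary points: A, C, E.
Their circumcentre is (-5/12, 0.5) with r² = 16021/144.
The farthest remaining point F is at distance² 10645/144 ≤ 16021/144.
Diameter = 2r = 2√(16021/144) ≈ 21.10.

21.10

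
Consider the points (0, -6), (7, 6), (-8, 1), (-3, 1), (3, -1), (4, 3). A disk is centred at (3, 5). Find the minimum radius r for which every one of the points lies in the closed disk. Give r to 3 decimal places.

11.705

The required radius is the distance from (3, 5) to the farthest point.
Squared distances: 130, 17, 137, 52, 36, 5.
Maximum is 137, attained at (-8, 1).
r = √137 ≈ 11.705.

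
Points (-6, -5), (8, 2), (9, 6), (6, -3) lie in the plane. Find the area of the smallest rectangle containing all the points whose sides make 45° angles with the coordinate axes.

130

In coordinates u = x + y, v = x − y the rectangle is axis-aligned; the map (x,y)→(u,v) scales areas by 2.
u-values: -11, 10, 15, 3; range = 15 − (-11) = 26.
v-values: -1, 6, 3, 9; range = 9 − (-1) = 10.
Area = (26 × 10) / 2 = 130.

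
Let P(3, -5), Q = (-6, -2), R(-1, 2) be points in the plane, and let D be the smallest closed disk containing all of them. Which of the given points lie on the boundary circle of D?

Side lengths²: PQ² = 90, PR² = 65, QR² = 41.
Since PQ² = 90 < 65 + 41 = 106, the triangle is acute, so the smallest enclosing circle is the circumcircle.
Circumcentre = (-43/34, -95/34), r² = 13325/578.
The points at distance exactly r from the centre are P, Q, R — 3 points.

P, Q, R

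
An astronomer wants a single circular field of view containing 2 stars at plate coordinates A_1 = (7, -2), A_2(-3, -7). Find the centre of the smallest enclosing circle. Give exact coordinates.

(2, -4.5)

The smallest circle enclosing two points has them as diameter endpoints.
Centre = midpoint = (2, -4.5); r² = |A_1A_2|²/4 = 125/4 = 31.25.
Centre = (2, -4.5).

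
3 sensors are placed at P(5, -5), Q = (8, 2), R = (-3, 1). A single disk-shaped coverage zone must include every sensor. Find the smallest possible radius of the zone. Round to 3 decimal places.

5.684

Side lengths²: PQ² = 58, PR² = 100, QR² = 122.
Since QR² = 122 < 100 + 58 = 158, the triangle is acute, so the smallest enclosing circle is the circumcircle.
Circumcentre = (97/37, 6/37), r² = 44225/1369.
r = √(44225/1369) ≈ 5.684.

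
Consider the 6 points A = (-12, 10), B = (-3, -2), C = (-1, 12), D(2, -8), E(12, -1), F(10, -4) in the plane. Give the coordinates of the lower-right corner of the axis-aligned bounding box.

x-range [-12, 12], y-range [-8, 12].
The lower-right corner is (12, -8).

(12, -8)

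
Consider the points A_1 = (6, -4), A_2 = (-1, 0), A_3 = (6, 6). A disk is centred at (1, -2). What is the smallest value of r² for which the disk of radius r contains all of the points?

The required radius is the distance from (1, -2) to the farthest point.
Squared distances: 29, 8, 89.
Maximum is 89, attained at A_3.

89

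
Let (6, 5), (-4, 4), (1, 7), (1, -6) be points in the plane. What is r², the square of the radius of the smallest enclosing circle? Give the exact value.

42.34

By Welzl's lemma the MEC is supported by two points (diametrically opposite) or three points (on a circumcircle).
The minimum enclosing circle is determined by three boundary points: (6, 5), (1, 7), (1, -6).
Their circumcentre is (1.3, 0.5) with r² = 42.34.
The farthest remaining point (-4, 4) is at distance² 40.34 ≤ 42.34.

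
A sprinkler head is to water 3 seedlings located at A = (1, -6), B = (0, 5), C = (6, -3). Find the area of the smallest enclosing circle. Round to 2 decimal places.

Side lengths²: AB² = 122, AC² = 34, BC² = 100.
Since AB² = 122 < 100 + 34 = 134, the triangle is acute, so the smallest enclosing circle is the circumcircle.
Circumcentre = (31/29, -13/29), r² = 25925/841.
Area = π·r² = π·25925/841 ≈ 96.84.

96.84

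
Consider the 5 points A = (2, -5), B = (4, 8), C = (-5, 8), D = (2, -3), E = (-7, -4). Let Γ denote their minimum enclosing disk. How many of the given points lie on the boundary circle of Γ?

A smallest enclosing disk is always determined by at most three of the input points on its boundary.
The farthest pair is B–E with squared distance 265. The circle on this segment as diameter has centre (-1.5, 2) and r² = 265/4 = 66.25.
Check A: distance² to centre = 61.25 ≤ 66.25, so it lies inside.
All remaining points lie in this disk, and no smaller disk contains both endpoints, so this is the minimum enclosing circle.
The points at distance exactly r from the centre are B, E — 2 points.

2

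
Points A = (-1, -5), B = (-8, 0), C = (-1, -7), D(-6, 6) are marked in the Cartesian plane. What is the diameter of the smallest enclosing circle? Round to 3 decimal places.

13.928

The farthest pair is C–D with squared distance 194. The circle on this segment as diameter has centre (-3.5, -0.5) and r² = 194/4 = 48.5.
Check A: distance² to centre = 26.5 ≤ 48.5, so it lies inside.
All remaining points lie in this disk, and no smaller disk contains both endpoints, so this is the minimum enclosing circle.
Diameter = 2r = 2√(48.5) ≈ 13.928.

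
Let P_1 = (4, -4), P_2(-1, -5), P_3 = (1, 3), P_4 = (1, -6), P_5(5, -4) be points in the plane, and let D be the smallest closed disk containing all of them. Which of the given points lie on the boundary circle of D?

P_3, P_4, P_5

The minimum enclosing circle is determined by three boundary points: P_3, P_4, P_5.
Their circumcentre is (1.25, -1.5) with r² = 20.3125.
The farthest remaining point P_2 is at distance² 17.3125 ≤ 20.3125.
The points at distance exactly r from the centre are P_3, P_4, P_5 — 3 points.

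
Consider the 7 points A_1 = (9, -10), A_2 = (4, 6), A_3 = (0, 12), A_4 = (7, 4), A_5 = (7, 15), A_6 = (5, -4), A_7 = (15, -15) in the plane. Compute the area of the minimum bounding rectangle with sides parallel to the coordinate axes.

450

x ranges over [0, 15], width 15.
y ranges over [-15, 15], height 30.
Area = 15 × 30 = 450.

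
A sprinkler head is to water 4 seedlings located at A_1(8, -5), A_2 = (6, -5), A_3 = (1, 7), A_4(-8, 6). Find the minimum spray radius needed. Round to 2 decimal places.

A smallest enclosing disk is always determined by at most three of the input points on its boundary.
The farthest pair is A_1–A_4 with squared distance 377. The circle on this segment as diameter has centre (0, 0.5) and r² = 377/4 = 94.25.
Check A_2: distance² to centre = 66.25 ≤ 94.25, so it lies inside.
All remaining points lie in this disk, and no smaller disk contains both endpoints, so this is the minimum enclosing circle.
r = √(94.25) ≈ 9.71.

9.71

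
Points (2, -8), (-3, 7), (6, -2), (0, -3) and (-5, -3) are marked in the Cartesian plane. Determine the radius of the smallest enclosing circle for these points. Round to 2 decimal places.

7.91

By Welzl's lemma the MEC is supported by two points (diametrically opposite) or three points (on a circumcircle).
The farthest pair is (2, -8)–(-3, 7) with squared distance 250. The circle on this segment as diameter has centre (-0.5, -0.5) and r² = 250/4 = 62.5.
Check (6, -2): distance² to centre = 44.5 ≤ 62.5, so it lies inside.
All remaining points lie in this disk, and no smaller disk contains both endpoints, so this is the minimum enclosing circle.
r = √(62.5) ≈ 7.91.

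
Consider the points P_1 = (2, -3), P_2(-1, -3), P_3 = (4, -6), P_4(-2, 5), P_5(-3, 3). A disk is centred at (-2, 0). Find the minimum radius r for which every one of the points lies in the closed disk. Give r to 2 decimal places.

The required radius is the distance from (-2, 0) to the farthest point.
Squared distances: 25, 10, 72, 25, 10.
Maximum is 72, attained at P_3.
r = √72 ≈ 8.49.

8.49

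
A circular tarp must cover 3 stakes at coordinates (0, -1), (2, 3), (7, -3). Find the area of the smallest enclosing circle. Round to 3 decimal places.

49.594

Call the three points A, B, C in the order given.
Side lengths²: AB² = 20, AC² = 53, BC² = 61.
Since BC² = 61 < 53 + 20 = 73, the triangle is acute, so the smallest enclosing circle is the circumcircle.
Circumcentre = (3.9375, -0.46875), r² = 15.7861328125.
Area = π·r² = π·15.7861328125 ≈ 49.594.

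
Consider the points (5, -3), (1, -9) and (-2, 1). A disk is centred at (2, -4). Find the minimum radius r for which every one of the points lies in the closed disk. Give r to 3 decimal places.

6.403

The required radius is the distance from (2, -4) to the farthest point.
Squared distances: 10, 26, 41.
Maximum is 41, attained at (-2, 1).
r = √41 ≈ 6.403.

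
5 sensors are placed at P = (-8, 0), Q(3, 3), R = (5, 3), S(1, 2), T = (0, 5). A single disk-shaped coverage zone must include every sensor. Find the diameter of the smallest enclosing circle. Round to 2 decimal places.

13.34

The farthest pair is P–R with squared distance 178. The circle on this segment as diameter has centre (-1.5, 1.5) and r² = 178/4 = 44.5.
Check Q: distance² to centre = 22.5 ≤ 44.5, so it lies inside.
All remaining points lie in this disk, and no smaller disk contains both endpoints, so this is the minimum enclosing circle.
Diameter = 2r = 2√(44.5) ≈ 13.34.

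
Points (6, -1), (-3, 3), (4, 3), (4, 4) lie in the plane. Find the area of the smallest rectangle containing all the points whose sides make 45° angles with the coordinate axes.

52

In coordinates u = x + y, v = x − y the rectangle is axis-aligned; the map (x,y)→(u,v) scales areas by 2.
u-values: 5, 0, 7, 8; range = 8 − 0 = 8.
v-values: 7, -6, 1, 0; range = 7 − (-6) = 13.
Area = (8 × 13) / 2 = 52.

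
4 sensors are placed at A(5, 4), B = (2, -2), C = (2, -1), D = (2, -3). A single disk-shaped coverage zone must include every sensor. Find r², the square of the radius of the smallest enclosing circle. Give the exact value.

14.5

A smallest enclosing disk is always determined by at most three of the input points on its boundary.
The farthest pair is A–D with squared distance 58. The circle on this segment as diameter has centre (3.5, 0.5) and r² = 58/4 = 14.5.
Check B: distance² to centre = 8.5 ≤ 14.5, so it lies inside.
All remaining points lie in this disk, and no smaller disk contains both endpoints, so this is the minimum enclosing circle.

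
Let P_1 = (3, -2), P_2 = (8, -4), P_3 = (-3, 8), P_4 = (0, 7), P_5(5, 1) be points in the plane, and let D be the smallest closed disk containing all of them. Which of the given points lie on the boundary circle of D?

P_2, P_3

A smallest enclosing disk is always determined by at most three of the input points on its boundary.
The farthest pair is P_2–P_3 with squared distance 265. The circle on this segment as diameter has centre (2.5, 2) and r² = 265/4 = 66.25.
Check P_1: distance² to centre = 16.25 ≤ 66.25, so it lies inside.
All remaining points lie in this disk, and no smaller disk contains both endpoints, so this is the minimum enclosing circle.
The points at distance exactly r from the centre are P_2, P_3 — 2 points.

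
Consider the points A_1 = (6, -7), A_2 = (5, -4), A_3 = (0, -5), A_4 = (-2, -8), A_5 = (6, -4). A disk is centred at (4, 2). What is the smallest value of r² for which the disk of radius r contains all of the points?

The required radius is the distance from (4, 2) to the farthest point.
Squared distances: 85, 37, 65, 136, 40.
Maximum is 136, attained at A_4.

136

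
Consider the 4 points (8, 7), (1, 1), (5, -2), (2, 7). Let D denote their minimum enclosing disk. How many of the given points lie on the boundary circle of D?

The minimum enclosing circle is determined by three boundary points: (8, 7), (5, -2), (2, 7).
Their circumcentre is (5, 3) with r² = 25.
The farthest remaining point (1, 1) is at distance² 20 ≤ 25.
The points at distance exactly r from the centre are (8, 7), (5, -2), (2, 7) — 3 points.

3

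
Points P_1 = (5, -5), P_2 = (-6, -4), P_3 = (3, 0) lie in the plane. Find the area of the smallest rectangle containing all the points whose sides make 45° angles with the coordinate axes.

78

In coordinates u = x + y, v = x − y the rectangle is axis-aligned; the map (x,y)→(u,v) scales areas by 2.
u-values: 0, -10, 3; range = 3 − (-10) = 13.
v-values: 10, -2, 3; range = 10 − (-2) = 12.
Area = (13 × 12) / 2 = 78.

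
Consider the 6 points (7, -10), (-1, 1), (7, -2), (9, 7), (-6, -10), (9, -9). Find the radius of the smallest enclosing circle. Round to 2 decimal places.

The farthest pair is (9, 7)–(-6, -10) with squared distance 514. The circle on this segment as diameter has centre (1.5, -1.5) and r² = 514/4 = 128.5.
Check (7, -10): distance² to centre = 102.5 ≤ 128.5, so it lies inside.
All remaining points lie in this disk, and no smaller disk contains both endpoints, so this is the minimum enclosing circle.
r = √(128.5) ≈ 11.34.

11.34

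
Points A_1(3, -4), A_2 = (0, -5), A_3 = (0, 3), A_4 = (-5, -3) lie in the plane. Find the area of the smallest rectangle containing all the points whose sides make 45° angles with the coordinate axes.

55

In coordinates u = x + y, v = x − y the rectangle is axis-aligned; the map (x,y)→(u,v) scales areas by 2.
u-values: -1, -5, 3, -8; range = 3 − (-8) = 11.
v-values: 7, 5, -3, -2; range = 7 − (-3) = 10.
Area = (11 × 10) / 2 = 55.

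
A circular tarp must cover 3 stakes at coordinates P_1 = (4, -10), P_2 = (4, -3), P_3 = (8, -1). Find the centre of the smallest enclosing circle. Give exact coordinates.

Side lengths²: P_1P_2² = 49, P_1P_3² = 97, P_2P_3² = 20.
Since P_1P_3² = 97 ≥ 49 + 20 = 69, the angle opposite P_1P_3 is not acute, so the smallest enclosing circle has P_1P_3 as diameter.
Centre = midpoint of P_1P_3 = (6, -5.5), r² = 97/4 = 24.25.
Centre = (6, -5.5).

(6, -5.5)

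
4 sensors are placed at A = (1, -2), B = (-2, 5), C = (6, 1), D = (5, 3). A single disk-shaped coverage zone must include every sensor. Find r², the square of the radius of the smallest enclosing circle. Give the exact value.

2465/121

The minimum enclosing circle is determined by three boundary points: A, B, C.
Their circumcentre is (19/11, 27/11) with r² = 2465/121.
The farthest remaining point D is at distance² 1332/121 ≤ 2465/121.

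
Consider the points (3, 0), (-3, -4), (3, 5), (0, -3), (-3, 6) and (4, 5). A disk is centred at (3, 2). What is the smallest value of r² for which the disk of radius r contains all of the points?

72

The required radius is the distance from (3, 2) to the farthest point.
Squared distances: 4, 72, 9, 34, 52, 10.
Maximum is 72, attained at (-3, -4).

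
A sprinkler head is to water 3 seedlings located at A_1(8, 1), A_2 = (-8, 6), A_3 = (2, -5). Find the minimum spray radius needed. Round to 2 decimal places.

8.39

Side lengths²: A_1A_2² = 281, A_1A_3² = 72, A_2A_3² = 221.
Since A_1A_2² = 281 < 221 + 72 = 293, the triangle is acute, so the smallest enclosing circle is the circumcircle.
Circumcentre = (-5/42, 131/42), r² = 62101/882.
r = √(62101/882) ≈ 8.39.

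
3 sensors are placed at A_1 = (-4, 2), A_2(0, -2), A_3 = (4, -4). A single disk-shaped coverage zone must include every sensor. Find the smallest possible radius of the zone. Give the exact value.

5

Side lengths²: A_1A_2² = 32, A_1A_3² = 100, A_2A_3² = 20.
Since A_1A_3² = 100 ≥ 32 + 20 = 52, the angle opposite A_1A_3 is not acute, so the smallest enclosing circle has A_1A_3 as diameter.
Centre = midpoint of A_1A_3 = (0, -1), r² = 100/4 = 25.
r = √25 = 5.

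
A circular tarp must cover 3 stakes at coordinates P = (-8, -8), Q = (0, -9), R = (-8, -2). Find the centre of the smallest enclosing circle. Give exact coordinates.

(-4, -5.5)

Side lengths²: PQ² = 65, PR² = 36, QR² = 113.
Since QR² = 113 ≥ 65 + 36 = 101, the angle opposite QR is not acute, so the smallest enclosing circle has QR as diameter.
Centre = midpoint of QR = (-4, -5.5), r² = 113/4 = 28.25.
Centre = (-4, -5.5).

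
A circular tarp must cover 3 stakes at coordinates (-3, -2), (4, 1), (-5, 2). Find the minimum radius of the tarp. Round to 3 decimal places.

Call the three points A, B, C in the order given.
Side lengths²: AB² = 58, AC² = 20, BC² = 82.
Since BC² = 82 ≥ 58 + 20 = 78, the angle opposite BC is not acute, so the smallest enclosing circle has BC as diameter.
Centre = midpoint of BC = (-0.5, 1.5), r² = 82/4 = 20.5.
r = √(20.5) ≈ 4.528.

4.528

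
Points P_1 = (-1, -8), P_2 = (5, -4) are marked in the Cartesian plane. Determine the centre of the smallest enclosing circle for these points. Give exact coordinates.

The smallest circle enclosing two points has them as diameter endpoints.
Centre = midpoint = (2, -6); r² = |P_1P_2|²/4 = 52/4 = 13.
Centre = (2, -6).

(2, -6)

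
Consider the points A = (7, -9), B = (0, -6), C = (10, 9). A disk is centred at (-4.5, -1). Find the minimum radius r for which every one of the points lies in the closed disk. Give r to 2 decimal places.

17.61

The required radius is the distance from (-4.5, -1) to the farthest point.
Squared distances: 196.25, 45.25, 310.25.
Maximum is 310.25, attained at C.
r = √(310.25) ≈ 17.61.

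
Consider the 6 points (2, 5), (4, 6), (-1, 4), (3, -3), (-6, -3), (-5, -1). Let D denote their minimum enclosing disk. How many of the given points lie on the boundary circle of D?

The farthest pair is (4, 6)–(-6, -3) with squared distance 181. The circle on this segment as diameter has centre (-1, 1.5) and r² = 181/4 = 45.25.
Check (2, 5): distance² to centre = 21.25 ≤ 45.25, so it lies inside.
All remaining points lie in this disk, and no smaller disk contains both endpoints, so this is the minimum enclosing circle.
The points at distance exactly r from the centre are (4, 6), (-6, -3) — 2 points.

2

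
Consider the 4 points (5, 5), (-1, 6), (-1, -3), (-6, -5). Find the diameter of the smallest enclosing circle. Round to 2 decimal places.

14.87

The farthest pair is (5, 5)–(-6, -5) with squared distance 221. The circle on this segment as diameter has centre (-0.5, 0) and r² = 221/4 = 55.25.
Check (-1, 6): distance² to centre = 36.25 ≤ 55.25, so it lies inside.
All remaining points lie in this disk, and no smaller disk contains both endpoints, so this is the minimum enclosing circle.
Diameter = 2r = 2√(55.25) ≈ 14.87.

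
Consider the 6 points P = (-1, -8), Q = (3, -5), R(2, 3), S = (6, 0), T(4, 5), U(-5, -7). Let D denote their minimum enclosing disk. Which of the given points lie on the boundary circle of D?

T, U

By Welzl's lemma the MEC is supported by two points (diametrically opposite) or three points (on a circumcircle).
The farthest pair is T–U with squared distance 225. The circle on this segment as diameter has centre (-0.5, -1) and r² = 225/4 = 56.25.
Check P: distance² to centre = 49.25 ≤ 56.25, so it lies inside.
All remaining points lie in this disk, and no smaller disk contains both endpoints, so this is the minimum enclosing circle.
The points at distance exactly r from the centre are T, U — 2 points.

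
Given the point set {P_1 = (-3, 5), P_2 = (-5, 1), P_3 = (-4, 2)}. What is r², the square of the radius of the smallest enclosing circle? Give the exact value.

5

Side lengths²: P_1P_2² = 20, P_1P_3² = 10, P_2P_3² = 2.
Since P_1P_2² = 20 ≥ 10 + 2 = 12, the angle opposite P_1P_2 is not acute, so the smallest enclosing circle has P_1P_2 as diameter.
Centre = midpoint of P_1P_2 = (-4, 3), r² = 20/4 = 5.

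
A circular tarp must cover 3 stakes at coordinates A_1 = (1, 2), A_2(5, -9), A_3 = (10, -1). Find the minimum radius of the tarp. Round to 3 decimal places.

Side lengths²: A_1A_2² = 137, A_1A_3² = 90, A_2A_3² = 89.
Since A_1A_2² = 137 < 90 + 89 = 179, the triangle is acute, so the smallest enclosing circle is the circumcircle.
Circumcentre = (251/58, -175/58), r² = 60965/1682.
r = √(60965/1682) ≈ 6.020.

6.020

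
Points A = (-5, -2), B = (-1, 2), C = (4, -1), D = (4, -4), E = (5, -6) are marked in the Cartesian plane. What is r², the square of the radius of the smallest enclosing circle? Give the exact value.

1450/49

The minimum enclosing circle is determined by three boundary points: A, B, E.
Their circumcentre is (2/7, -23/7) with r² = 1450/49.
The farthest remaining point C is at distance² 932/49 ≤ 1450/49.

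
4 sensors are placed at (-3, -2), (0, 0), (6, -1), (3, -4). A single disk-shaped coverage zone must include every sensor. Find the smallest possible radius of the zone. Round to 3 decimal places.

By Welzl's lemma the MEC is supported by two points (diametrically opposite) or three points (on a circumcircle).
The farthest pair is (-3, -2)–(6, -1) with squared distance 82. The circle on this segment as diameter has centre (1.5, -1.5) and r² = 82/4 = 20.5.
Check (0, 0): distance² to centre = 4.5 ≤ 20.5, so it lies inside.
All remaining points lie in this disk, and no smaller disk contains both endpoints, so this is the minimum enclosing circle.
r = √(20.5) ≈ 4.528.

4.528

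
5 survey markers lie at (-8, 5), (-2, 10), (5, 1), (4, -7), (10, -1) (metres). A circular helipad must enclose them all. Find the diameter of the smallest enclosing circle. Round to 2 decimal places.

By Welzl's lemma the MEC is supported by two points (diametrically opposite) or three points (on a circumcircle).
The farthest pair is (-8, 5)–(10, -1) with squared distance 360. The circle on this segment as diameter has centre (1, 2) and r² = 360/4 = 90.
Check (-2, 10): distance² to centre = 73 ≤ 90, so it lies inside.
All remaining points lie in this disk, and no smaller disk contains both endpoints, so this is the minimum enclosing circle.
Diameter = 2r = 2√90 ≈ 18.97.

18.97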